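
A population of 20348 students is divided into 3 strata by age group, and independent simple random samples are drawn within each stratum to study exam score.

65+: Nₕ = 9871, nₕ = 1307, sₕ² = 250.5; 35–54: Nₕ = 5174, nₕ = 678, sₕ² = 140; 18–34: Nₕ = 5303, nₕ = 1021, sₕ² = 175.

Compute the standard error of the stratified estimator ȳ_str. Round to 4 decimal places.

Var(ȳ_str) = Σₕ Wₕ²(1 − fₕ)sₕ²/nₕ with Wₕ = Nₕ/N, N = 20348.
65+: Wₕ = 0.48510910; term = 0.48510910²·(1 − 0.13240806)·250.5/1307 = 0.0391315.
35–54: Wₕ = 0.25427560; term = 0.25427560²·(1 − 0.13103981)·140/678 = 0.011601325.
18–34: Wₕ = 0.26061529; term = 0.26061529²·(1 − 0.19253253)·175/1021 = 0.009400201.
Sum = 0.060133026.
SE = √(0.060133026) = 0.2452.

0.2452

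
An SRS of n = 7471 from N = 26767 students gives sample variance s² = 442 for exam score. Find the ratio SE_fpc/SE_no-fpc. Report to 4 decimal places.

0.8491

f = n/N = 7471/26767 = 0.27911234.
SE_no-fpc = √(s²/n) = 0.24323259; SE_fpc = √((1−f)s²/n) = 0.20651688.
Ratio = √(1−f) = 0.84905104.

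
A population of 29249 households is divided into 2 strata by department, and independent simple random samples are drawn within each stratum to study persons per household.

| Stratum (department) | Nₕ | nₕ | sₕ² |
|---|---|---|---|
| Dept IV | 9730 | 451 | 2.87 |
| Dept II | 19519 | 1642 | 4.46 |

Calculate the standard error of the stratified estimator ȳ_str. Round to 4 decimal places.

0.0422

Var(ȳ_str) = Σₕ Wₕ²(1 − fₕ)sₕ²/nₕ with Wₕ = Nₕ/N, N = 29249.
Dept IV: Wₕ = 0.33266095; term = 0.33266095²·(1 − 0.04635149)·2.87/451 = 6.7157934 × 10^-4.
Dept II: Wₕ = 0.66733905; term = 0.66733905²·(1 − 0.08412316)·4.46/1642 = 0.0011078778.
Sum = 0.0017794571.
SE = √(0.0017794571) = 0.0422.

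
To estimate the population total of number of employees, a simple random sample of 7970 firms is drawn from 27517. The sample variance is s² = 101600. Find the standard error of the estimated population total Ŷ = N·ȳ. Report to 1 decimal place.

Var(Ŷ) = N²·Var(ȳ) = N²·(1 − n/N)·s²/n.
f = 7970/27517 = 0.28963913; Var(ȳ) = 0.71036087·101600/7970 = 9.0555413.
Var(Ŷ) = 27517² · 9.0555413 = 6.8567227 × 10^9.
SE(Ŷ) = √(6.8567227 × 10^9) = 82805.3.

82805.3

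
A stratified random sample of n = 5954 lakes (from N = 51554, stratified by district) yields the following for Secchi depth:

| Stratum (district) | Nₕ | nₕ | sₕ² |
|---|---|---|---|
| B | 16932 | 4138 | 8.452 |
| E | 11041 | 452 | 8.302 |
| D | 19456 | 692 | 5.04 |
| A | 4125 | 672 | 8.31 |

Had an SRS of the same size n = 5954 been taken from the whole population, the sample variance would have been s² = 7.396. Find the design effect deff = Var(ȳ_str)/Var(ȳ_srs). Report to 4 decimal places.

Var(ȳ_str) = Σ Wₕ²(1−fₕ)sₕ²/nₕ with Wₕ = Nₕ/51554:
  B: (16932/51554)²·(1−4138/16932)·8.452/4138 = 1.6647878 × 10^-4
  E: (11041/51554)²·(1−452/11041)·8.302/452 = 8.0794708 × 10^-4
  D: (19456/51554)²·(1−692/19456)·5.04/692 = 0.0010004115
  A: (4125/51554)²·(1−672/4125)·8.31/672 = 6.6271614 × 10^-5
  → Var(ȳ_str) = 0.002041109.
Var(ȳ_srs) = (1 − 5954/51554)·7.396/5954 = 0.0010987289.
deff = 0.002041109 / 0.0010987289 = 1.8577.

1.8577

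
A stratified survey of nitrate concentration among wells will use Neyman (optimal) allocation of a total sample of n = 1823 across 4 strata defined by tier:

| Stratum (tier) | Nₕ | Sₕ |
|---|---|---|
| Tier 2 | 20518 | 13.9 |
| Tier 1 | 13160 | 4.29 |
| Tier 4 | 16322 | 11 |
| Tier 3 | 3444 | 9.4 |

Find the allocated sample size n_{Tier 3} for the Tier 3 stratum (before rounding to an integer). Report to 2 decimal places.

Neyman allocation: nₕ = n·NₕSₕ / Σⱼ NⱼSⱼ.
Σ NⱼSⱼ = 20518·13.9 + 13160·4.29 + 16322·11 + 3444·9.4 = 553572.2.
n_{Tier 3} = 1823·3444·9.4 / 553572.2 = 106.61.

106.61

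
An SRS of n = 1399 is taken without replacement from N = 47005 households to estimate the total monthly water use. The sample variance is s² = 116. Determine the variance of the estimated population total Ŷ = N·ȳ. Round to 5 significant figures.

1.7775 × 10^8

Var(Ŷ) = N²·Var(ȳ) = N²·(1 − n/N)·s²/n.
f = 1399/47005 = 0.02976279; Var(ȳ) = 0.97023721·116/1399 = 0.080448546.
Var(Ŷ) = 47005² · 0.080448546 = 1.7774865 × 10^8.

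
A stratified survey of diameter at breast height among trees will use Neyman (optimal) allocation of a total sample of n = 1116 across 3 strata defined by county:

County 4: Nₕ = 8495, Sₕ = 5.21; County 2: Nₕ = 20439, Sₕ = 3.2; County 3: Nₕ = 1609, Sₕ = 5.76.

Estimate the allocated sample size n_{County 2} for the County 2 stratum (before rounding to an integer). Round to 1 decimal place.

613.7

Neyman allocation: nₕ = n·NₕSₕ / Σⱼ NⱼSⱼ.
Σ NⱼSⱼ = 8495·5.21 + 20439·3.2 + 1609·5.76 = 118931.59.
n_{County 2} = 1116·20439·3.2 / 118931.59 = 613.7.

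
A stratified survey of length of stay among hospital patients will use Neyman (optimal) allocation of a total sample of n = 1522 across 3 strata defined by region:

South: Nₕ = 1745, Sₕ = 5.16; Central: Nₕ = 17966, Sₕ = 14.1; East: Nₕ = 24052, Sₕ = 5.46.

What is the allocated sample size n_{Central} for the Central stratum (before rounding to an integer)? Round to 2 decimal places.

979.44

Neyman allocation: nₕ = n·NₕSₕ / Σⱼ NⱼSⱼ.
Σ NⱼSⱼ = 1745·5.16 + 17966·14.1 + 24052·5.46 = 393648.72.
n_{Central} = 1522·17966·14.1 / 393648.72 = 979.44.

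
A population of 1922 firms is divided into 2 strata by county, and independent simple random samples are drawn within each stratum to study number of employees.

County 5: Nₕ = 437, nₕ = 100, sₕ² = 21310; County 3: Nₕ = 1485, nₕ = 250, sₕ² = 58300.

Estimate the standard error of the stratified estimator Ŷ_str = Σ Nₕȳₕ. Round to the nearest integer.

Var(Ŷ_str) = Σₕ Nₕ²(1 − fₕ)sₕ²/nₕ.
County 5: 437²·(1 − 100/437)·21310/100 = 3.1383024 × 10^7.
County 3: 1485²·(1 − 250/1485)·58300/250 = 4.2768297 × 10^8.
Sum = 4.5906599 × 10^8.
SE = √(4.5906599 × 10^8) = 21426.

21426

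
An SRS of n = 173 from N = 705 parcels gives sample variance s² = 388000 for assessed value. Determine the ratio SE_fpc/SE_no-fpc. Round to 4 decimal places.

0.8687

f = n/N = 173/705 = 0.24539007.
SE_no-fpc = √(s²/n) = 47.357941; SE_fpc = √((1−f)s²/n) = 41.139032.
Ratio = √(1−f) = 0.86868287.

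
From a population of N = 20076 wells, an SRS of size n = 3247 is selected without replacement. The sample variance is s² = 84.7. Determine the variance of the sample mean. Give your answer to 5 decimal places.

0.02187

Under SRS without replacement, Var(ȳ) = (1 − f)·s²/n with f = n/N = 3247/20076 = 0.16173541.
Var(ȳ) = (1 − 0.16173541)·84.7/3247 = 0.83826459·0.026085617 = 0.02186665.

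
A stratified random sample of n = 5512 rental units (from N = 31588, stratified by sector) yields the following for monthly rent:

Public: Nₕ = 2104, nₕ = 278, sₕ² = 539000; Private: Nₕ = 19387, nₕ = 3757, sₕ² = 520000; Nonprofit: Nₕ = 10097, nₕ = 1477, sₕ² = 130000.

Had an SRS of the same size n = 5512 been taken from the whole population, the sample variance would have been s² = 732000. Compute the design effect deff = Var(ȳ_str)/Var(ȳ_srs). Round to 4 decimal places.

0.5215

Var(ȳ_str) = Σ Wₕ²(1−fₕ)sₕ²/nₕ with Wₕ = Nₕ/31588:
  Public: (2104/31588)²·(1−278/2104)·539000/278 = 7.465282
  Private: (19387/31588)²·(1−3757/19387)·520000/3757 = 42.032718
  Nonprofit: (10097/31588)²·(1−1477/10097)·130000/1477 = 7.6774716
  → Var(ȳ_str) = 57.175472.
Var(ȳ_srs) = (1 − 5512/31588)·732000/5512 = 109.6278.
deff = 57.175472 / 109.6278 = 0.5215.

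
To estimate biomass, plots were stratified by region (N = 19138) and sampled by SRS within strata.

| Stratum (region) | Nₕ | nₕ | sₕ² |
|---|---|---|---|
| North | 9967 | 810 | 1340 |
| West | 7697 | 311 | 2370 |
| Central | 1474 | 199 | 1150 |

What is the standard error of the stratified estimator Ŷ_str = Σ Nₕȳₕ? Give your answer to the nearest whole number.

Var(Ŷ_str) = Σₕ Nₕ²(1 − fₕ)sₕ²/nₕ.
North: 9967²·(1 − 810/9967)·1340/810 = 1.5098627 × 10^8.
West: 7697²·(1 − 311/7697)·2370/311 = 4.3323022 × 10^8.
Central: 1474²·(1 − 199/1474)·1150/199 = 1.0860565 × 10^7.
Sum = 5.9507706 × 10^8.
SE = √(5.9507706 × 10^8) = 24394.

24394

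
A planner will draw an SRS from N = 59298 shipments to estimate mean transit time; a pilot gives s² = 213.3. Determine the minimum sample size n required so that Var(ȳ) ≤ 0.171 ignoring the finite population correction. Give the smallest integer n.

Without fpc, n₀ = s²/D = 213.3/0.171 = 1247.3684.
Rounding up, n = 1248.

1248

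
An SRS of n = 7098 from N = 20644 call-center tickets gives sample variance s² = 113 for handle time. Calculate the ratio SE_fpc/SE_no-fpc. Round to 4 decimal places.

0.8100

f = n/N = 7098/20644 = 0.34382872.
SE_no-fpc = √(s²/n) = 0.12617439; SE_fpc = √((1−f)s²/n) = 0.10220681.
Ratio = √(1−f) = 0.81004400.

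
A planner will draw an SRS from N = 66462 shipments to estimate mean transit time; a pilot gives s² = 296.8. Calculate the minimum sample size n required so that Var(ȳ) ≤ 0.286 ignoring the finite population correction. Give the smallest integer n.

Without fpc, n₀ = s²/D = 296.8/0.286 = 1037.7622.
Rounding up, n = 1038.

1038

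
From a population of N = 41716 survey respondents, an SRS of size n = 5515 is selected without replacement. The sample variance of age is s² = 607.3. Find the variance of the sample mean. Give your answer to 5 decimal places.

Under SRS without replacement, Var(ȳ) = (1 − f)·s²/n with f = n/N = 5515/41716 = 0.13220347.
Var(ȳ) = (1 − 0.13220347)·607.3/5515 = 0.86779653·0.11011786 = 0.095559897.

0.09556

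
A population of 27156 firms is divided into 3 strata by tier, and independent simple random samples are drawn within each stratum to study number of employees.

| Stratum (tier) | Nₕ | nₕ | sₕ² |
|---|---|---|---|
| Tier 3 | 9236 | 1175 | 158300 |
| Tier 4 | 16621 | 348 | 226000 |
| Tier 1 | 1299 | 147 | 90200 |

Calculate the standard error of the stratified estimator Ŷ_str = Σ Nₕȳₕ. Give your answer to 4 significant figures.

Var(Ŷ_str) = Σₕ Nₕ²(1 − fₕ)sₕ²/nₕ.
Tier 3: 9236²·(1 − 1175/9236)·158300/1175 = 1.0030346 × 10^10.
Tier 4: 16621²·(1 − 348/16621)·226000/348 = 1.7565235 × 10^11.
Tier 1: 1299²·(1 − 147/1299)·90200/147 = 9.1822864 × 10^8.
Sum = 1.8660092 × 10^11.
SE = √(1.8660092 × 10^11) = 432000.

432000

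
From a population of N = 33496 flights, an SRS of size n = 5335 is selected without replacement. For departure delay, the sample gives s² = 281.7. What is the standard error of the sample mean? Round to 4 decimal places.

Under SRS without replacement, Var(ȳ) = (1 − f)·s²/n with f = n/N = 5335/33496 = 0.15927275.
Var(ȳ) = (1 − 0.15927275)·281.7/5335 = 0.84072725·0.052802249 = 0.04439229.
SE(ȳ) = √(0.04439229) = 0.2107.

0.2107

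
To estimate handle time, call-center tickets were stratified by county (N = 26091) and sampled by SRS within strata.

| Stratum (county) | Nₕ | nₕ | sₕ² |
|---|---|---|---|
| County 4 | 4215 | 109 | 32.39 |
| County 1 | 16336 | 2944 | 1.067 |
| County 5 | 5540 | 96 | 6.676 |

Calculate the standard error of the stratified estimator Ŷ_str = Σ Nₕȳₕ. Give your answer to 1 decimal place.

2705.5

Var(Ŷ_str) = Σₕ Nₕ²(1 − fₕ)sₕ²/nₕ.
County 4: 4215²·(1 − 109/4215)·32.39/109 = 5.1428159 × 10^6.
County 1: 16336²·(1 − 2944/16336)·1.067/2944 = 79289.883.
County 5: 5540²·(1 − 96/5540)·6.676/96 = 2.09736 × 10^6.
Sum = 7.3194658 × 10^6.
SE = √(7.3194658 × 10^6) = 2705.5.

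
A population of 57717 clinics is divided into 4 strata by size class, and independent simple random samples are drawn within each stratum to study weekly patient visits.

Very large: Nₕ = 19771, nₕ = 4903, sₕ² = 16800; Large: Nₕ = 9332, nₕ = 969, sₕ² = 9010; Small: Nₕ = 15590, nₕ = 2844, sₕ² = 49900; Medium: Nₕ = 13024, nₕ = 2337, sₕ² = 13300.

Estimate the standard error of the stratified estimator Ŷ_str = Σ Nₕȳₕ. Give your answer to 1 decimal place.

Var(Ŷ_str) = Σₕ Nₕ²(1 − fₕ)sₕ²/nₕ.
Very large: 19771²·(1 − 4903/19771)·16800/4903 = 1.0072298 × 10^9.
Large: 9332²·(1 − 969/9332)·9010/969 = 7.2566778 × 10^8.
Small: 15590²·(1 − 2844/15590)·49900/2844 = 3.4865105 × 10^9.
Medium: 13024²·(1 − 2337/13024)·13300/2337 = 7.9212392 × 10^8.
Sum = 6.011532 × 10^9.
SE = √(6.011532 × 10^9) = 77534.1.

77534.1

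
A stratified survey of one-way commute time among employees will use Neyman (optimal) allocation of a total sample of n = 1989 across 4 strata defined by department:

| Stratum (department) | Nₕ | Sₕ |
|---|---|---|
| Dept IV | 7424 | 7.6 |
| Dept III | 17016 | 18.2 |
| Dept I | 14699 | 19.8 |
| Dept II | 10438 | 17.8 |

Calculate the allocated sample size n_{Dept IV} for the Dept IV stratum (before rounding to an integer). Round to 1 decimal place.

Neyman allocation: nₕ = n·NₕSₕ / Σⱼ NⱼSⱼ.
Σ NⱼSⱼ = 7424·7.6 + 17016·18.2 + 14699·19.8 + 10438·17.8 = 842950.2.
n_{Dept IV} = 1989·7424·7.6 / 842950.2 = 133.1.

133.1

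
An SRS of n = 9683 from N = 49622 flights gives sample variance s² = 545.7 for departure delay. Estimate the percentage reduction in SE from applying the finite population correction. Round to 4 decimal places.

f = n/N = 9683/49622 = 0.19513522.
SE_no-fpc = √(s²/n) = 0.23739524; SE_fpc = √((1−f)s²/n) = 0.21297738.
Ratio = √(1−f) = 0.89714256. Reduction = 100·(1 − 0.89714256) = 10.2857%.

10.2857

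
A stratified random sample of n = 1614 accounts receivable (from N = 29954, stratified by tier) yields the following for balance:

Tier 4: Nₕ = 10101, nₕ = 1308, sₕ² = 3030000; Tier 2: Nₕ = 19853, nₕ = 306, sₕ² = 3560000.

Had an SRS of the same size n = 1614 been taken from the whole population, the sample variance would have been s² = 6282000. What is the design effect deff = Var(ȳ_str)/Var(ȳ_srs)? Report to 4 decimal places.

Var(ȳ_str) = Σ Wₕ²(1−fₕ)sₕ²/nₕ with Wₕ = Nₕ/29954:
  Tier 4: (10101/29954)²·(1−1308/10101)·3030000/1308 = 229.31194
  Tier 2: (19853/29954)²·(1−306/19853)·3560000/306 = 5031.8209
  → Var(ȳ_str) = 5261.1328.
Var(ȳ_srs) = (1 − 1614/29954)·6282000/1614 = 3682.4717.
deff = 5261.1328 / 3682.4717 = 1.4287.

1.4287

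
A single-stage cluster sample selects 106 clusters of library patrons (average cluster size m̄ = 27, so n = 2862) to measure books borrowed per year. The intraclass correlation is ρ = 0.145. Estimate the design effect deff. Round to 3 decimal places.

deff = 1 + (27 − 1)·0.145 = 1 + 3.77 = 4.77.

4.770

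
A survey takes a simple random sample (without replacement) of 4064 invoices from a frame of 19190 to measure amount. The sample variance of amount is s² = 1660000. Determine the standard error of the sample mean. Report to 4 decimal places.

Under SRS without replacement, Var(ȳ) = (1 − f)·s²/n with f = n/N = 4064/19190 = 0.21177697.
Var(ȳ) = (1 − 0.21177697)·1660000/4064 = 0.78822303·408.46457 = 321.96118.
SE(ȳ) = √(321.96118) = 17.9433.

17.9433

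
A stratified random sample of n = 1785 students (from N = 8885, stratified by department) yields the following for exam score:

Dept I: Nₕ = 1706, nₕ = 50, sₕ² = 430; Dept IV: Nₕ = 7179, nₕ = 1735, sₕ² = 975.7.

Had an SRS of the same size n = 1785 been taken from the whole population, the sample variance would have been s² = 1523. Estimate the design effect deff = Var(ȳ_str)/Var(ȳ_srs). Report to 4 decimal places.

Var(ȳ_str) = Σ Wₕ²(1−fₕ)sₕ²/nₕ with Wₕ = Nₕ/8885:
  Dept I: (1706/8885)²·(1−50/1706)·430/50 = 0.30776763
  Dept IV: (7179/8885)²·(1−1735/7179)·975.7/1735 = 0.27840949
  → Var(ȳ_str) = 0.58617712.
Var(ȳ_srs) = (1 − 1785/8885)·1523/1785 = 0.6818088.
deff = 0.58617712 / 0.6818088 = 0.8597.

0.8597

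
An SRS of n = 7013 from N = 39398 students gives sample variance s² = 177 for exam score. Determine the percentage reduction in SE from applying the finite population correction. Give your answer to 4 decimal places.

f = n/N = 7013/39398 = 0.17800396.
SE_no-fpc = √(s²/n) = 0.15886737; SE_fpc = √((1−f)s²/n) = 0.14403551.
Ratio = √(1−f) = 0.90663997. Reduction = 100·(1 − 0.90663997) = 9.3360%.

9.3360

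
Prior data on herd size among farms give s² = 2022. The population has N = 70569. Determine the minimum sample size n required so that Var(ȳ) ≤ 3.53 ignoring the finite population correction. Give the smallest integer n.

573

Without fpc, n₀ = s²/D = 2022/3.53 = 572.8045.
Rounding up, n = 573.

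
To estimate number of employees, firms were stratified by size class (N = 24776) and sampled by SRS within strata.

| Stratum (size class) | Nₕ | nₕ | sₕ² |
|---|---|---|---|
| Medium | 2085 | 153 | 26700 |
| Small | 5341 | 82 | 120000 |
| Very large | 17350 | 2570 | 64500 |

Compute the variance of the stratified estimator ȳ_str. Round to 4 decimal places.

78.5918

Var(ȳ_str) = Σₕ Wₕ²(1 − fₕ)sₕ²/nₕ with Wₕ = Nₕ/N, N = 24776.
Medium: Wₕ = 0.08415402; term = 0.08415402²·(1 − 0.07338129)·26700/153 = 1.1451718.
Small: Wₕ = 0.21557152; term = 0.21557152²·(1 − 0.01535293)·120000/82 = 66.962361.
Very large: Wₕ = 0.70027446; term = 0.70027446²·(1 − 0.14812680)·64500/2570 = 10.484268.
Sum = 78.591801.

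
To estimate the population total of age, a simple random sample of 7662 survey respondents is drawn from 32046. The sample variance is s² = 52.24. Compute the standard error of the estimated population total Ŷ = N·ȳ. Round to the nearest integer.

2308

Var(Ŷ) = N²·Var(ȳ) = N²·(1 − n/N)·s²/n.
f = 7662/32046 = 0.23909380; Var(ȳ) = 0.76090620·52.24/7662 = 0.0051879065.
Var(Ŷ) = 32046² · 0.0051879065 = 5.3277004 × 10^6.
SE(Ŷ) = √(5.3277004 × 10^6) = 2308.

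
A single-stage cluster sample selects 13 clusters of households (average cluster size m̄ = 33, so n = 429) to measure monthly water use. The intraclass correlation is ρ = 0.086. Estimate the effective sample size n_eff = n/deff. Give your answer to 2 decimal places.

deff = 1 + (33 − 1)·0.086 = 1 + 2.752 = 3.752.
n_eff = 429 / 3.752 = 114.34.

114.34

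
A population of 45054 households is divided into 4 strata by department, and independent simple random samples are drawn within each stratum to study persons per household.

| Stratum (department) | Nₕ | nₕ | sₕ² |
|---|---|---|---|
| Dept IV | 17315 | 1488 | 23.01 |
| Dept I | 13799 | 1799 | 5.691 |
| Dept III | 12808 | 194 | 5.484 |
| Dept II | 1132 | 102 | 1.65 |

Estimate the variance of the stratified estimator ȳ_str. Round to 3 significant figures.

Var(ȳ_str) = Σₕ Wₕ²(1 − fₕ)sₕ²/nₕ with Wₕ = Nₕ/N, N = 45054.
Dept IV: Wₕ = 0.38431660; term = 0.38431660²·(1 − 0.08593705)·23.01/1488 = 0.0020876999.
Dept I: Wₕ = 0.30627691; term = 0.30627691²·(1 − 0.13037177)·5.691/1799 = 2.5805933 × 10^-4.
Dept III: Wₕ = 0.28428108; term = 0.28428108²·(1 − 0.01514678)·5.484/194 = 0.0022498997.
Dept II: Wₕ = 0.02512541; term = 0.02512541²·(1 − 0.09010601)·1.65/102 = 9.2918184 × 10^-6.
Sum = 0.0046049507.

0.00460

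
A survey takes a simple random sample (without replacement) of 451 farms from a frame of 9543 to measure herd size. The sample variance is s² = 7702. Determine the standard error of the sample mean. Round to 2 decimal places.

Under SRS without replacement, Var(ȳ) = (1 − f)·s²/n with f = n/N = 451/9543 = 0.04725977.
Var(ȳ) = (1 − 0.04725977)·7702/451 = 0.95274023·17.077605 = 16.270522.
SE(ȳ) = √(16.270522) = 4.03.

4.03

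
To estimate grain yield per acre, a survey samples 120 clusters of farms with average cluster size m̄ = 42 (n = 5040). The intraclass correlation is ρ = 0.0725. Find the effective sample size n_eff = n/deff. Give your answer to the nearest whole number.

1269

deff = 1 + (42 − 1)·0.0725 = 1 + 2.9725 = 3.9725.
n_eff = 5040 / 3.9725 = 1269.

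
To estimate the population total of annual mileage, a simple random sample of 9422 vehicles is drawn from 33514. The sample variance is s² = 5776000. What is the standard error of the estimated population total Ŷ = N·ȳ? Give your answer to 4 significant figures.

703500

Var(Ŷ) = N²·Var(ȳ) = N²·(1 − n/N)·s²/n.
f = 9422/33514 = 0.28113624; Var(ȳ) = 0.71886376·5776000/9422 = 440.68744.
Var(Ŷ) = 33514² · 440.68744 = 4.9497493 × 10^11.
SE(Ŷ) = √(4.9497493 × 10^11) = 703500.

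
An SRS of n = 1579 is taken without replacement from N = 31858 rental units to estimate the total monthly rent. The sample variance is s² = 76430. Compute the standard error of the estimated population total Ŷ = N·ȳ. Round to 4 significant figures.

Var(Ŷ) = N²·Var(ȳ) = N²·(1 − n/N)·s²/n.
f = 1579/31858 = 0.04956369; Var(ȳ) = 0.95043631·76430/1579 = 46.00497.
Var(Ŷ) = 31858² · 46.00497 = 4.6691924 × 10^10.
SE(Ŷ) = √(4.6691924 × 10^10) = 216100.

216100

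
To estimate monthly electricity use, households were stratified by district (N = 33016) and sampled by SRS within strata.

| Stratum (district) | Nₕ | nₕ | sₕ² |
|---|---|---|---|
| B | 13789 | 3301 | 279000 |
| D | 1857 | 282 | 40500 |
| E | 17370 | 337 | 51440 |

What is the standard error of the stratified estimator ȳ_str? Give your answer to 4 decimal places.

7.2821

Var(ȳ_str) = Σₕ Wₕ²(1 − fₕ)sₕ²/nₕ with Wₕ = Nₕ/N, N = 33016.
B: Wₕ = 0.41764599; term = 0.41764599²·(1 − 0.23939372)·279000/3301 = 11.213346.
D: Wₕ = 0.05624546; term = 0.05624546²·(1 − 0.15185784)·40500/282 = 0.38534477.
E: Wₕ = 0.52610855; term = 0.52610855²·(1 − 0.01940127)·51440/337 = 41.429826.
Sum = 53.028517.
SE = √(53.028517) = 7.2821.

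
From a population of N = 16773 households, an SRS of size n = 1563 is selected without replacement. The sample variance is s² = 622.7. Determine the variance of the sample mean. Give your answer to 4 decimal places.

Under SRS without replacement, Var(ȳ) = (1 − f)·s²/n with f = n/N = 1563/16773 = 0.09318548.
Var(ȳ) = (1 − 0.09318548)·622.7/1563 = 0.90681452·0.39840051 = 0.36127537.

0.3613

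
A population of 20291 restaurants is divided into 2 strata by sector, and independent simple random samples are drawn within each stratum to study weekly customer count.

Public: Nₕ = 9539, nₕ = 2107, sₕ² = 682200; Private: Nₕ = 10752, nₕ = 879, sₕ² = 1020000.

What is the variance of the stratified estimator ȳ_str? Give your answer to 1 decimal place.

354.9

Var(ȳ_str) = Σₕ Wₕ²(1 − fₕ)sₕ²/nₕ with Wₕ = Nₕ/N, N = 20291.
Public: Wₕ = 0.47010990; term = 0.47010990²·(1 − 0.22088269)·682200/2107 = 55.750508.
Private: Wₕ = 0.52989010; term = 0.52989010²·(1 − 0.08175223)·1020000/879 = 299.18705.
Sum = 354.93756.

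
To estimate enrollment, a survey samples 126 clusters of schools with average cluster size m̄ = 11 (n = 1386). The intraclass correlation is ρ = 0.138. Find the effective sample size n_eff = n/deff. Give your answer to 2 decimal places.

deff = 1 + (11 − 1)·0.138 = 1 + 1.38 = 2.38.
n_eff = 1386 / 2.38 = 582.35.

582.35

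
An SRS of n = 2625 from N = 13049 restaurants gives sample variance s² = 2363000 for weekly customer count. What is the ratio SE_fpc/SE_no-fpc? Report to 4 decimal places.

0.8938

f = n/N = 2625/13049 = 0.20116484.
SE_no-fpc = √(s²/n) = 30.003174; SE_fpc = √((1−f)s²/n) = 26.816111.
Ratio = √(1−f) = 0.89377579.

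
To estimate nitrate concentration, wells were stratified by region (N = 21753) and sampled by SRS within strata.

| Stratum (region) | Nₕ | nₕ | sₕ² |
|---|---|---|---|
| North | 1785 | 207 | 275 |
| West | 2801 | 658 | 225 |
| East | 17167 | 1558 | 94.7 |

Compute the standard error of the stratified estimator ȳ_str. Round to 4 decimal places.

0.2160

Var(ȳ_str) = Σₕ Wₕ²(1 − fₕ)sₕ²/nₕ with Wₕ = Nₕ/N, N = 21753.
North: Wₕ = 0.08205765; term = 0.08205765²·(1 − 0.11596639)·275/207 = 0.0079080471.
West: Wₕ = 0.12876385; term = 0.12876385²·(1 − 0.23491610)·225/658 = 0.0043376408.
East: Wₕ = 0.78917850; term = 0.78917850²·(1 − 0.09075552)·94.7/1558 = 0.034420224.
Sum = 0.046665912.
SE = √(0.046665912) = 0.2160.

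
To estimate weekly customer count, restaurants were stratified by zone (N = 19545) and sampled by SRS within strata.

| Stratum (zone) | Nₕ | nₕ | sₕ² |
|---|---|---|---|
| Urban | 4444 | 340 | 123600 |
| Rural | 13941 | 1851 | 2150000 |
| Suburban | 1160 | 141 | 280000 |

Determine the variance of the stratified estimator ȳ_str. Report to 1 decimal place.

536.0

Var(ȳ_str) = Σₕ Wₕ²(1 − fₕ)sₕ²/nₕ with Wₕ = Nₕ/N, N = 19545.
Urban: Wₕ = 0.22737273; term = 0.22737273²·(1 − 0.07650765)·123600/340 = 17.355999.
Rural: Wₕ = 0.71327705; term = 0.71327705²·(1 − 0.13277383)·2150000/1851 = 512.48472.
Suburban: Wₕ = 0.05935022; term = 0.05935022²·(1 − 0.12155172)·280000/141 = 6.1446867.
Sum = 535.98541.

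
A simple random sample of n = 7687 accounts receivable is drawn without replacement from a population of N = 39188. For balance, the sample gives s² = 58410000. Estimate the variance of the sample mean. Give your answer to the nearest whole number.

Under SRS without replacement, Var(ȳ) = (1 − f)·s²/n with f = n/N = 7687/39188 = 0.19615699.
Var(ȳ) = (1 − 0.19615699)·58410000/7687 = 0.80384301·7598.543 = 6108.0357.

6108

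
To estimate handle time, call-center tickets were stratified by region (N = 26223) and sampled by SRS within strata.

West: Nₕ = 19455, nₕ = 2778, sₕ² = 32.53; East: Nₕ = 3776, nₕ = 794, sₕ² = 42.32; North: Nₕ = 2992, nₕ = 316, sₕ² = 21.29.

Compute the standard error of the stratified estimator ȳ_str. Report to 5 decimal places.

0.08475

Var(ȳ_str) = Σₕ Wₕ²(1 − fₕ)sₕ²/nₕ with Wₕ = Nₕ/N, N = 26223.
West: Wₕ = 0.74190596; term = 0.74190596²·(1 − 0.14279106)·32.53/2778 = 0.0055250503.
East: Wₕ = 0.14399573; term = 0.14399573²·(1 − 0.21027542)·42.32/794 = 8.7277045 × 10^-4.
North: Wₕ = 0.11409831; term = 0.11409831²·(1 − 0.10561497)·21.29/316 = 7.8446131 × 10^-4.
Sum = 0.0071822821.
SE = √(0.0071822821) = 0.08475.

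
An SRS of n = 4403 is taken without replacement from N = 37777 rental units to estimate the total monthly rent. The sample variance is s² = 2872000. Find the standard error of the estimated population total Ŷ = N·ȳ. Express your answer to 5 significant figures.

906850

Var(Ŷ) = N²·Var(ȳ) = N²·(1 − n/N)·s²/n.
f = 4403/37777 = 0.11655240; Var(ȳ) = 0.88344760·2872000/4403 = 576.25744.
Var(Ŷ) = 37777² · 576.25744 = 8.2237799 × 10^11.
SE(Ŷ) = √(8.2237799 × 10^11) = 906850.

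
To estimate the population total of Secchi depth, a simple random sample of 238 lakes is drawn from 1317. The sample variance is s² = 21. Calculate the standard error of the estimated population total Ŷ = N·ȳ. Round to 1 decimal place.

Var(Ŷ) = N²·Var(ȳ) = N²·(1 − n/N)·s²/n.
f = 238/1317 = 0.18071374; Var(ȳ) = 0.81928626·21/238 = 0.072289964.
Var(Ŷ) = 1317² · 0.072289964 = 125386.15.
SE(Ŷ) = √(125386.15) = 354.1.

354.1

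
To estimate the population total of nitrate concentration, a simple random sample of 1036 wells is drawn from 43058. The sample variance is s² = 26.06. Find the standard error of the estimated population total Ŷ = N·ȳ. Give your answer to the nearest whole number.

Var(Ŷ) = N²·Var(ȳ) = N²·(1 − n/N)·s²/n.
f = 1036/43058 = 0.02406057; Var(ȳ) = 0.97593943·26.06/1036 = 0.02454921.
Var(Ŷ) = 43058² · 0.02454921 = 4.5514023 × 10^7.
SE(Ŷ) = √(4.5514023 × 10^7) = 6746.

6746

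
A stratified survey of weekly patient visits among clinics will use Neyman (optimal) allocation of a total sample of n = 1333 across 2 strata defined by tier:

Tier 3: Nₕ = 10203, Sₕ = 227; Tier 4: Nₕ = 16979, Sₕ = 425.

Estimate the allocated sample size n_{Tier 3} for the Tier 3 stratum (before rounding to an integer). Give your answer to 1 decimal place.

Neyman allocation: nₕ = n·NₕSₕ / Σⱼ NⱼSⱼ.
Σ NⱼSⱼ = 10203·227 + 16979·425 = 9.532156 × 10^6.
n_{Tier 3} = 1333·10203·227 / (9.532156 × 10^6) = 323.9.

323.9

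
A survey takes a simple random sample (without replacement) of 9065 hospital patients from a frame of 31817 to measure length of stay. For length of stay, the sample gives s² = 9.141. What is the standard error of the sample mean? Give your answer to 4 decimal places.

Under SRS without replacement, Var(ȳ) = (1 − f)·s²/n with f = n/N = 9065/31817 = 0.28491058.
Var(ȳ) = (1 − 0.28491058)·9.141/9065 = 0.71508942·0.0010083839 = 7.2108465 × 10^-4.
SE(ȳ) = √(7.2108465 × 10^-4) = 0.0269.

0.0269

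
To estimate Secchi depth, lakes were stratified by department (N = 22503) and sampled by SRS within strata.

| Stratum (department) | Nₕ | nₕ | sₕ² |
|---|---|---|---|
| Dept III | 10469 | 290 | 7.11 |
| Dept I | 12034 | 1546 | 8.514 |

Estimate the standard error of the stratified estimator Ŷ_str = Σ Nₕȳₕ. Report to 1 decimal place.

Var(Ŷ_str) = Σₕ Nₕ²(1 − fₕ)sₕ²/nₕ.
Dept III: 10469²·(1 − 290/10469)·7.11/290 = 2.6126541 × 10^6.
Dept I: 12034²·(1 − 1546/12034)·8.514/1546 = 695067.28.
Sum = 3.3077214 × 10^6.
SE = √(3.3077214 × 10^6) = 1818.7.

1818.7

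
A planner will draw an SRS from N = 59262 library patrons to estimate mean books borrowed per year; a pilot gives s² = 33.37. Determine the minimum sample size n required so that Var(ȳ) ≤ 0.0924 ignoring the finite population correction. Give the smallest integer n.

Without fpc, n₀ = s²/D = 33.37/0.0924 = 361.1472.
Rounding up, n = 362.

362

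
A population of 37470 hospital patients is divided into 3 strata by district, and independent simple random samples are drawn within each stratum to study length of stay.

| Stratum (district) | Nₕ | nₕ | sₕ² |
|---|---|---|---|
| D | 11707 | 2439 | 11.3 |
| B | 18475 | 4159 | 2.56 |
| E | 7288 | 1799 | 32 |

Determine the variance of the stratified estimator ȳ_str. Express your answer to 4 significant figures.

9.808 × 10^-4

Var(ȳ_str) = Σₕ Wₕ²(1 − fₕ)sₕ²/nₕ with Wₕ = Nₕ/N, N = 37470.
D: Wₕ = 0.31243662; term = 0.31243662²·(1 − 0.20833689)·11.3/2439 = 3.5803947 × 10^-4.
B: Wₕ = 0.49306112; term = 0.49306112²·(1 − 0.22511502)·2.56/4159 = 1.1595508 × 10^-4.
E: Wₕ = 0.19450227; term = 0.19450227²·(1 − 0.24684413)·32/1799 = 5.0681916 × 10^-4.
Sum = 9.8081371 × 10^-4.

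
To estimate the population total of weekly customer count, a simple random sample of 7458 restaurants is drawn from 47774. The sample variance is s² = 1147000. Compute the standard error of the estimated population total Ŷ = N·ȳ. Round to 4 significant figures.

544300

Var(Ŷ) = N²·Var(ȳ) = N²·(1 − n/N)·s²/n.
f = 7458/47774 = 0.15611002; Var(ȳ) = 0.84388998·1147000/7458 = 129.78571.
Var(Ŷ) = 47774² · 129.78571 = 2.9621707 × 10^11.
SE(Ŷ) = √(2.9621707 × 10^11) = 544300.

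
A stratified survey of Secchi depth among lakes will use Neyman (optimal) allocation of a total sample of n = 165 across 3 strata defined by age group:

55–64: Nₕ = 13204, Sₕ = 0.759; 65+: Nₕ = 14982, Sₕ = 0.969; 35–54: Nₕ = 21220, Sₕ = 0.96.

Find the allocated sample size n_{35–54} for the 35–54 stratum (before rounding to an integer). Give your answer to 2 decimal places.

Neyman allocation: nₕ = n·NₕSₕ / Σⱼ NⱼSⱼ.
Σ NⱼSⱼ = 13204·0.759 + 14982·0.969 + 21220·0.96 = 44910.594.
n_{35–54} = 165·21220·0.96 / 44910.594 = 74.84.

74.84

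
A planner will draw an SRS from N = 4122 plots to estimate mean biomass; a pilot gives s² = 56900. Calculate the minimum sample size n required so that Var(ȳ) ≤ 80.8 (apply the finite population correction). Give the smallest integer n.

602

Without fpc, n₀ = s²/D = 56900/80.8 = 704.2079.
With fpc, (1 − n/N)·s²/n ≤ D requires n ≥ n₀/(1 + n₀/N) = 704.2079/(1 + 704.2079/4122) = 601.4546.
Rounding up, n = 602.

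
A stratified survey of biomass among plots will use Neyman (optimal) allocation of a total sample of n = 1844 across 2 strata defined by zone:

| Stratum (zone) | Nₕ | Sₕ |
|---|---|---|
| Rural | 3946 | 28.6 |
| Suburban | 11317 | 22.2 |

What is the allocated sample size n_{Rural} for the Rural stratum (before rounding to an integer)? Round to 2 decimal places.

571.57

Neyman allocation: nₕ = n·NₕSₕ / Σⱼ NⱼSⱼ.
Σ NⱼSⱼ = 3946·28.6 + 11317·22.2 = 364093.
n_{Rural} = 1844·3946·28.6 / 364093 = 571.57.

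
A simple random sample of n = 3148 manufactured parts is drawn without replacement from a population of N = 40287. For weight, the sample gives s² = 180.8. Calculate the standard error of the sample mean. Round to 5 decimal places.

Under SRS without replacement, Var(ȳ) = (1 − f)·s²/n with f = n/N = 3148/40287 = 0.07813935.
Var(ȳ) = (1 − 0.07813935)·180.8/3148 = 0.92186065·0.057433291 = 0.052945491.
SE(ȳ) = √(0.052945491) = 0.23010.

0.23010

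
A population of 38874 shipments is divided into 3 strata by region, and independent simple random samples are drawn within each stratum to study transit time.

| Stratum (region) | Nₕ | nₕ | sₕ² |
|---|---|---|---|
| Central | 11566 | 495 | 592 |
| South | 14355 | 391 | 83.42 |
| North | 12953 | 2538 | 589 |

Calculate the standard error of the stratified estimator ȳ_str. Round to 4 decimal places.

Var(ȳ_str) = Σₕ Wₕ²(1 − fₕ)sₕ²/nₕ with Wₕ = Nₕ/N, N = 38874.
Central: Wₕ = 0.29752534; term = 0.29752534²·(1 − 0.04279786)·592/495 = 0.10133701.
South: Wₕ = 0.36926995; term = 0.36926995²·(1 − 0.02723790)·83.42/391 = 0.028300102.
North: Wₕ = 0.33320471; term = 0.33320471²·(1 − 0.19593916)·589/2538 = 0.020717381.
Sum = 0.15035449.
SE = √(0.15035449) = 0.3878.

0.3878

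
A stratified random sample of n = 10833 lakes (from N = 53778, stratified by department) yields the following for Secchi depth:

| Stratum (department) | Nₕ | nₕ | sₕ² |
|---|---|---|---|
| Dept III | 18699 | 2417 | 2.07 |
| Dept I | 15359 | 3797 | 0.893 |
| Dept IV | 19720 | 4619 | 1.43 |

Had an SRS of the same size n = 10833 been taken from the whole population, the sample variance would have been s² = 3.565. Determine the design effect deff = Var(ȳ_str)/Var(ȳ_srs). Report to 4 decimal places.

0.5193

Var(ȳ_str) = Σ Wₕ²(1−fₕ)sₕ²/nₕ with Wₕ = Nₕ/53778:
  Dept III: (18699/53778)²·(1−2417/18699)·2.07/2417 = 9.01593 × 10^-5
  Dept I: (15359/53778)²·(1−3797/15359)·0.893/3797 = 1.4441007 × 10^-5
  Dept IV: (19720/53778)²·(1−4619/19720)·1.43/4619 = 3.1878024 × 10^-5
  → Var(ȳ_str) = 1.3647833 × 10^-4.
Var(ȳ_srs) = (1 − 10833/53778)·3.565/10833 = 2.62796 × 10^-4.
deff = (1.3647833 × 10^-4) / (2.62796 × 10^-4) = 0.5193.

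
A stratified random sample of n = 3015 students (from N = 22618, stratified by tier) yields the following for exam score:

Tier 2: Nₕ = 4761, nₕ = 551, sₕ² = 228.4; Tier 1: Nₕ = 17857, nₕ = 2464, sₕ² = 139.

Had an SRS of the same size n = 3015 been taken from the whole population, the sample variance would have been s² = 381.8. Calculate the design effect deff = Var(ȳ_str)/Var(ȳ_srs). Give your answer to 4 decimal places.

Var(ȳ_str) = Σ Wₕ²(1−fₕ)sₕ²/nₕ with Wₕ = Nₕ/22618:
  Tier 2: (4761/22618)²·(1−551/4761)·228.4/551 = 0.016241135
  Tier 1: (17857/22618)²·(1−2464/17857)·139/2464 = 0.030310805
  → Var(ȳ_str) = 0.04655194.
Var(ȳ_srs) = (1 − 3015/22618)·381.8/3015 = 0.10975314.
deff = 0.04655194 / 0.10975314 = 0.4242.

0.4242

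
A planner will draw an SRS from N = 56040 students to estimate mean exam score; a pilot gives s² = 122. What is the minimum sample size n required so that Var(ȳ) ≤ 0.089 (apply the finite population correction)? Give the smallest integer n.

Without fpc, n₀ = s²/D = 122/0.089 = 1370.7865.
With fpc, (1 − n/N)·s²/n ≤ D requires n ≥ n₀/(1 + n₀/N) = 1370.7865/(1 + 1370.7865/56040) = 1338.0565.
Rounding up, n = 1339.

1339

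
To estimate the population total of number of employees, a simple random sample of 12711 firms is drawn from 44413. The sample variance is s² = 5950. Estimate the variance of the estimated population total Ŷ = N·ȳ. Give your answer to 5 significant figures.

6.5907 × 10^8

Var(Ŷ) = N²·Var(ȳ) = N²·(1 − n/N)·s²/n.
f = 12711/44413 = 0.28619999; Var(ȳ) = 0.71380001·5950/12711 = 0.33412871.
Var(Ŷ) = 44413² · 0.33412871 = 6.5907375 × 10^8.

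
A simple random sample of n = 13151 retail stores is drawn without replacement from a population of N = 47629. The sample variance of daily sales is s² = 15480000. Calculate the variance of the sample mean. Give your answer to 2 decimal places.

852.08

Under SRS without replacement, Var(ȳ) = (1 − f)·s²/n with f = n/N = 13151/47629 = 0.27611329.
Var(ȳ) = (1 − 0.27611329)·15480000/13151 = 0.72388671·1177.0968 = 852.08473.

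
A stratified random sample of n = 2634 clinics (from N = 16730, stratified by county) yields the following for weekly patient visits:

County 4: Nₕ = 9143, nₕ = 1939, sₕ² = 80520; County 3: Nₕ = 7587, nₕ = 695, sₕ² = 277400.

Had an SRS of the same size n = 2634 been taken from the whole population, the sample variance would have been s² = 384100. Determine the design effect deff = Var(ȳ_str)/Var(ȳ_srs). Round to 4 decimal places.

0.6864

Var(ȳ_str) = Σ Wₕ²(1−fₕ)sₕ²/nₕ with Wₕ = Nₕ/16730:
  County 4: (9143/16730)²·(1−1939/9143)·80520/1939 = 9.7722934
  County 3: (7587/16730)²·(1−695/7587)·277400/695 = 74.566734
  → Var(ȳ_str) = 84.339027.
Var(ȳ_srs) = (1 − 2634/16730)·384100/2634 = 122.86509.
deff = 84.339027 / 122.86509 = 0.6864.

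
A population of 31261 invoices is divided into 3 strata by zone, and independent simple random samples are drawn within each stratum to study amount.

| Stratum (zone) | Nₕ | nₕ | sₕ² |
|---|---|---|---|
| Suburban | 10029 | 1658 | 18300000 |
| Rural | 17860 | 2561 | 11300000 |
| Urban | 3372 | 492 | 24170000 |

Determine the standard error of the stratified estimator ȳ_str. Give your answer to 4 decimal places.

51.6727

Var(ȳ_str) = Σₕ Wₕ²(1 − fₕ)sₕ²/nₕ with Wₕ = Nₕ/N, N = 31261.
Suburban: Wₕ = 0.32081507; term = 0.32081507²·(1 − 0.16532057)·18300000/1658 = 948.19095.
Rural: Wₕ = 0.57131890; term = 0.57131890²·(1 − 0.14339306)·11300000/2561 = 1233.6945.
Urban: Wₕ = 0.10786603; term = 0.10786603²·(1 − 0.14590747)·24170000/492 = 488.18662.
Sum = 2670.0721.
SE = √(2670.0721) = 51.6727.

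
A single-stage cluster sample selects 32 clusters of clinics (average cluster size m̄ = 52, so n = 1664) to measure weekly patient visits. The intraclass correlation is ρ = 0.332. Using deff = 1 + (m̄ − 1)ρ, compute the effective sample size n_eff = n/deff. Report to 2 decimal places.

92.80

deff = 1 + (52 − 1)·0.332 = 1 + 16.932 = 17.932.
n_eff = 1664 / 17.932 = 92.80.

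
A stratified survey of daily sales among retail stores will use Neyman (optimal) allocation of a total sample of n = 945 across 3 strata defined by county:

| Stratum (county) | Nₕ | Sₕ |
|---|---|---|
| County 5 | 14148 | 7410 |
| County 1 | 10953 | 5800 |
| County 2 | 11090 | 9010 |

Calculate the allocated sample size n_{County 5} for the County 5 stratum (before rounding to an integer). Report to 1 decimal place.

Neyman allocation: nₕ = n·NₕSₕ / Σⱼ NⱼSⱼ.
Σ NⱼSⱼ = 14148·7410 + 10953·5800 + 11090·9010 = 2.6828498 × 10^8.
n_{County 5} = 945·14148·7410 / (2.6828498 × 10^8) = 369.3.

369.3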